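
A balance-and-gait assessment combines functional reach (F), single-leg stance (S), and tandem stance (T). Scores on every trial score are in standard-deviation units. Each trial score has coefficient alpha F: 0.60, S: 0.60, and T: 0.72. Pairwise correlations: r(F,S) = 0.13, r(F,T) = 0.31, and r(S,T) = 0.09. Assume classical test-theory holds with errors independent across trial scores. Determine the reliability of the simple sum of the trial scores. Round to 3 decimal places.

Var(F+S+T) = 3 + 2·[0.13 + 0.31 + 0.09] = 3 + 1.06 = 4.06.
With uncorrelated errors the cross-covariances are all true-score covariance, so they carry over unchanged; only the diagonal terms shrink to ρᵢσᵢ².
True-score variance = [0.60 + 0.60 + 0.72] + 1.06 = 1.92 + 1.06 = 2.98.
Reliability = 2.98 / 4.06 = 0.734.

0.734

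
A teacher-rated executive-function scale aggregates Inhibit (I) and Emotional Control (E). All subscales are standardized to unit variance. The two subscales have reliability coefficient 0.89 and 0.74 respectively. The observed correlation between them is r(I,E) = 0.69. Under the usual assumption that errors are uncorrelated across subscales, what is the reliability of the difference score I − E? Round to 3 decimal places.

0.403

Var(I−E) = 1 + 1 − 2·0.69 = 2 − 1.38 = 0.62.
Because errors are independent across components, Cov(Tᵢ,Tⱼ) = Cov(Xᵢ,Xⱼ); the off-diagonal part of the true-score variance is the same as above.
True-score variance = [0.89 + 0.74] − 1.38 = 1.63 − 1.38 = 0.25.
Reliability = 0.25 / 0.62 = 0.403.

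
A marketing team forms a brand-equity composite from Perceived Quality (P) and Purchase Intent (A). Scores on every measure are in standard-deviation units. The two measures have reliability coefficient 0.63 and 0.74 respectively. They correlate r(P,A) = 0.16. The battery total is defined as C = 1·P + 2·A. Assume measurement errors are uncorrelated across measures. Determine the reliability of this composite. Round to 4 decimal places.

0.7500

Var(C) = 1 + 2² + 2·[2·0.16] = 5 + 0.64 = 5.64.
Because errors are independent across components, Cov(Tᵢ,Tⱼ) = Cov(Xᵢ,Xⱼ); the off-diagonal part of the true-score variance is the same as above.
True-score variance = [0.63 + 2²·0.74] + 0.64 = 3.59 + 0.64 = 4.23.
Reliability = 4.23 / 5.64 = 0.7500.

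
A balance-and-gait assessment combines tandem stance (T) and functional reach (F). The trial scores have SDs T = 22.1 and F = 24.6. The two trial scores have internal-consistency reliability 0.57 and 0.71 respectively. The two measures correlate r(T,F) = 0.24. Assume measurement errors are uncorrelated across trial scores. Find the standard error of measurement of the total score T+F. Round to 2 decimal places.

Var(total) = 1093.57 + 260.957 = 1354.53.
True-score variance = 708.057 + 260.957 = 969.014, so reliability = 0.7154.
Error variance = 1354.53 − 969.014 = 385.513; SEM = √385.513 = 19.63.

19.63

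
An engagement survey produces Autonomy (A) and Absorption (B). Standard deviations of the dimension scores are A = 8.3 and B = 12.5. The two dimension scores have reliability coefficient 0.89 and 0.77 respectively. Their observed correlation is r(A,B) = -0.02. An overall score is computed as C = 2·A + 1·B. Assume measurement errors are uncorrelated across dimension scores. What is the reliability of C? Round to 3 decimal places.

0.844

Var(C) = 2²·8.3² + 12.5² + 2·[2·8.3·12.5·(-0.02)] = 431.81 − 8.3 = 423.51.
With uncorrelated errors the cross-covariances are all true-score covariance, so they carry over unchanged; only the diagonal terms shrink to ρᵢσᵢ².
True-score variance = [2²·8.3²·0.89 + 12.5²·0.77] − 8.3 = 365.561 − 8.3 = 357.261.
Reliability = 357.261 / 423.51 = 0.844.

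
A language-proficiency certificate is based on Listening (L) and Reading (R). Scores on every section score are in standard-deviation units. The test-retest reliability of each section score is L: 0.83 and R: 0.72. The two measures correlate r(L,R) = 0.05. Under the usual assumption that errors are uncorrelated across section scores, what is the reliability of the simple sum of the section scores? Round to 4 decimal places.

Var(L+R) = 2 + 2·[0.05] = 2 + 0.1 = 2.1.
Because errors are independent across components, Cov(Tᵢ,Tⱼ) = Cov(Xᵢ,Xⱼ); the off-diagonal part of the true-score variance is the same as above.
True-score variance = [0.83 + 0.72] + 0.1 = 1.55 + 0.1 = 1.65.
Reliability = 1.65 / 2.1 = 0.7857.

0.7857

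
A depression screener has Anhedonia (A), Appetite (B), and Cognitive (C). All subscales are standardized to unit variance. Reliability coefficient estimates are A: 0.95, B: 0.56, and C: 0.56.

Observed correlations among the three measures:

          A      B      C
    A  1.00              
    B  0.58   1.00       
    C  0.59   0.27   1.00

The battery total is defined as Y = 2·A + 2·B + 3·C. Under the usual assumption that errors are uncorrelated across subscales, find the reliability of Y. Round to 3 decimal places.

0.815

Var(Y) = 2² + 2² + 3² + 2·[4·0.58 + 6·0.59 + 6·0.27] = 17 + 14.96 = 31.96.
With uncorrelated errors the cross-covariances are all true-score covariance, so they carry over unchanged; only the diagonal terms shrink to ρᵢσᵢ².
True-score variance = [2²·0.95 + 2²·0.56 + 3²·0.56] + 14.96 = 11.08 + 14.96 = 26.04.
Reliability = 26.04 / 31.96 = 0.815.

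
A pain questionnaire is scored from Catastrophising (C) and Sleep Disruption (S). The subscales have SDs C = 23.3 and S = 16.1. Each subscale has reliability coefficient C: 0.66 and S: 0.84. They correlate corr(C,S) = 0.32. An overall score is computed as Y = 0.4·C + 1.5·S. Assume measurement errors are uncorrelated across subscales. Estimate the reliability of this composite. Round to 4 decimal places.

0.8491

Var(Y) = 0.4²·23.3² + 1.5²·16.1² + 2·[0.6·23.3·16.1·0.32] = 670.085 + 144.05 = 814.135.
With uncorrelated errors the cross-covariances are all true-score covariance, so they carry over unchanged; only the diagonal terms shrink to ρᵢσᵢ².
True-score variance = [0.4²·23.3²·0.66 + 1.5²·16.1²·0.84] + 144.05 = 547.236 + 144.05 = 691.286.
Reliability = 691.286 / 814.135 = 0.8491.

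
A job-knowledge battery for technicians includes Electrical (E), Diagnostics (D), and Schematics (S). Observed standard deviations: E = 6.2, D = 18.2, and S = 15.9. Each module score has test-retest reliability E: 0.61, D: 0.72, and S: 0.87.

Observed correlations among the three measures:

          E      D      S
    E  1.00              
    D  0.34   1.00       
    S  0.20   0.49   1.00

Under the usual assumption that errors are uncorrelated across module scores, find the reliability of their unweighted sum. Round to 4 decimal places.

Var(E+D+S) = 6.2² + 18.2² + 15.9² + 2·[6.2·18.2·0.34 + 6.2·15.9·0.20 + 18.2·15.9·0.49] = 622.49 + 399.756 = 1022.25.
With uncorrelated errors the cross-covariances are all true-score covariance, so they carry over unchanged; only the diagonal terms shrink to ρᵢσᵢ².
True-score variance = [6.2²·0.61 + 18.2²·0.72 + 15.9²·0.87] + 399.756 = 481.886 + 399.756 = 881.641.
Reliability = 881.641 / 1022.25 = 0.8625.

0.8625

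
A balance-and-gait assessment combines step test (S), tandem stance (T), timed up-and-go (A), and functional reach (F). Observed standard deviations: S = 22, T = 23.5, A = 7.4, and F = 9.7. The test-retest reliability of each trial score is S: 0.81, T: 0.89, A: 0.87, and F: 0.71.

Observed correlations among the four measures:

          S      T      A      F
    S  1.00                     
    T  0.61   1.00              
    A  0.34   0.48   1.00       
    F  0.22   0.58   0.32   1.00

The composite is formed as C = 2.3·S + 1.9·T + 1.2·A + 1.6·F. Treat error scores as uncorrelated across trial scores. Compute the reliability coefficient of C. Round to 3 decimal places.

Var(C) = 2.3²·22² + 1.9²·23.5² + 1.2²·7.4² + 1.6²·9.7² + 2·[4.37·22·23.5·0.61 + 2.76·22·7.4·0.34 + 3.68·22·9.7·0.22 + 2.28·23.5·7.4·0.48 + 3.04·23.5·9.7·0.58 + 1.92·7.4·9.7·0.32] = 4873.71 + 4680.09 = 9553.8.
Under uncorrelated errors the observed covariances equal the true-score covariances, so only the own-variance terms attenuate.
True-score variance = [2.3²·22²·0.81 + 1.9²·23.5²·0.89 + 1.2²·7.4²·0.87 + 1.6²·9.7²·0.71] + 4680.09 = 4087.84 + 4680.09 = 8767.93.
Reliability = 8767.93 / 9553.8 = 0.918.

0.918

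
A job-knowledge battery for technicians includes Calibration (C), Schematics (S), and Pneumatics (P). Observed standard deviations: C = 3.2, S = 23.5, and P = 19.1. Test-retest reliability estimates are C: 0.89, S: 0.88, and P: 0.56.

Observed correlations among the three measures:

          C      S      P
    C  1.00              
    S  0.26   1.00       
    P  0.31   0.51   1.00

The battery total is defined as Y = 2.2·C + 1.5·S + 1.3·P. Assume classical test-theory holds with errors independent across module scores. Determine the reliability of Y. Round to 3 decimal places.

0.860

Var(Y) = 2.2²·3.2² + 1.5²·23.5² + 1.3²·19.1² + 2·[3.3·3.2·23.5·0.26 + 2.86·3.2·19.1·0.31 + 1.95·23.5·19.1·0.51] = 1908.65 + 1130.18 = 3038.84.
Because errors are independent across components, Cov(Tᵢ,Tⱼ) = Cov(Xᵢ,Xⱼ); the off-diagonal part of the true-score variance is the same as above.
True-score variance = [2.2²·3.2²·0.89 + 1.5²·23.5²·0.88 + 1.3²·19.1²·0.56] + 1130.18 = 1482.82 + 1130.18 = 2613.
Reliability = 2613 / 3038.84 = 0.860.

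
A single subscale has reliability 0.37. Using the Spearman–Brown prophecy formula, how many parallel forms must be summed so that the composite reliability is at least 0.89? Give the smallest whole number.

k ≥ ρ*(1−ρ₁)/(ρ₁(1−ρ*)) = 0.89·0.63 / (0.37·0.11) = 13.776.
Smallest integer k = 14.

14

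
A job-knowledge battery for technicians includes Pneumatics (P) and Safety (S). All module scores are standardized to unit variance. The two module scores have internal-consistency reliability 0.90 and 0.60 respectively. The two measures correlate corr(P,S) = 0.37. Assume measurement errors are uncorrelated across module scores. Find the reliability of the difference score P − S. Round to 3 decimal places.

0.603

Var(P−S) = 1 + 1 − 2·0.37 = 2 − 0.74 = 1.26.
Under uncorrelated errors the observed covariances equal the true-score covariances, so only the own-variance terms attenuate.
True-score variance = [0.90 + 0.60] − 0.74 = 1.5 − 0.74 = 0.76.
Reliability = 0.76 / 1.26 = 0.603.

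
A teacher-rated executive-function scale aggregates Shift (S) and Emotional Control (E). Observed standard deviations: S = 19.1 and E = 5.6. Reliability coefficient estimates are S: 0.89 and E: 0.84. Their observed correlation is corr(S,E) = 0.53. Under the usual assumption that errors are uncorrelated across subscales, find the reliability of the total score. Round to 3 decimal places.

0.911

Var(S+E) = 19.1² + 5.6² + 2·[19.1·5.6·0.53] = 396.17 + 113.378 = 509.548.
Because errors are independent across components, Cov(Tᵢ,Tⱼ) = Cov(Xᵢ,Xⱼ); the off-diagonal part of the true-score variance is the same as above.
True-score variance = [19.1²·0.89 + 5.6²·0.84] + 113.378 = 351.023 + 113.378 = 464.401.
Reliability = 464.401 / 509.548 = 0.911.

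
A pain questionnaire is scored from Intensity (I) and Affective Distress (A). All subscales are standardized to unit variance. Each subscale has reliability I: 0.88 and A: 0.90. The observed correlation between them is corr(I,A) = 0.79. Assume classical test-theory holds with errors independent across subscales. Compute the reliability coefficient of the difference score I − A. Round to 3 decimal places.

Var(I−A) = 1 + 1 − 2·0.79 = 2 − 1.58 = 0.42.
Under uncorrelated errors the observed covariances equal the true-score covariances, so only the own-variance terms attenuate.
True-score variance = [0.88 + 0.90] − 1.58 = 1.78 − 1.58 = 0.2.
Reliability = 0.2 / 0.42 = 0.476.

0.476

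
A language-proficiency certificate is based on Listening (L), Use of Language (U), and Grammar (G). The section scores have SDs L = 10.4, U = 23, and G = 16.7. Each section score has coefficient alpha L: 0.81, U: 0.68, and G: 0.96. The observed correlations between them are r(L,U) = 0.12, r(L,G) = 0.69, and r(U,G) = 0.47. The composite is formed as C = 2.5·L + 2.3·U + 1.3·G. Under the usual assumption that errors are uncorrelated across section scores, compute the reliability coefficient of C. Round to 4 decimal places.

0.8300

Var(C) = 2.5²·10.4² + 2.3²·23² + 1.3²·16.7² + 2·[5.75·10.4·23·0.12 + 3.25·10.4·16.7·0.69 + 2.99·23·16.7·0.47] = 3945.73 + 2188.6 = 6134.34.
Because errors are independent across components, Cov(Tᵢ,Tⱼ) = Cov(Xᵢ,Xⱼ); the off-diagonal part of the true-score variance is the same as above.
True-score variance = [2.5²·10.4²·0.81 + 2.3²·23²·0.68 + 1.3²·16.7²·0.96] + 2188.6 = 2902.95 + 2188.6 = 5091.55.
Reliability = 5091.55 / 6134.34 = 0.8300.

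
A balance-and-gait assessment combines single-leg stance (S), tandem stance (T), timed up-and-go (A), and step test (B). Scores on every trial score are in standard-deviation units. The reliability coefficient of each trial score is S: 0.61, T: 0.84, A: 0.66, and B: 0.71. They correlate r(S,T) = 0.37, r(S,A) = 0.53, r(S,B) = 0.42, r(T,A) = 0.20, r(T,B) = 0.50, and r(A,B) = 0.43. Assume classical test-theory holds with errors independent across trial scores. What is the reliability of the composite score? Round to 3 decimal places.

Var(S+T+A+B) = 4 + 2·[0.37 + 0.53 + 0.42 + 0.20 + 0.50 + 0.43] = 4 + 4.9 = 8.9.
Under uncorrelated errors the observed covariances equal the true-score covariances, so only the own-variance terms attenuate.
True-score variance = [0.61 + 0.84 + 0.66 + 0.71] + 4.9 = 2.82 + 4.9 = 7.72.
Reliability = 7.72 / 8.9 = 0.867.

0.867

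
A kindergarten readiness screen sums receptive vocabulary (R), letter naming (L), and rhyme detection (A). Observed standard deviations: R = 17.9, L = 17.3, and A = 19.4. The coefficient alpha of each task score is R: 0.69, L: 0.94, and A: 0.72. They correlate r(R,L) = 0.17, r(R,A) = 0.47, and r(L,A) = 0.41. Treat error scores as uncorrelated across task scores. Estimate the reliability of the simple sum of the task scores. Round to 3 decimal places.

Var(R+L+A) = 17.9² + 17.3² + 19.4² + 2·[17.9·17.3·0.17 + 17.9·19.4·0.47 + 17.3·19.4·0.41] = 996.06 + 706.921 = 1702.98.
Under uncorrelated errors the observed covariances equal the true-score covariances, so only the own-variance terms attenuate.
True-score variance = [17.9²·0.69 + 17.3²·0.94 + 19.4²·0.72] + 706.921 = 773.395 + 706.921 = 1480.32.
Reliability = 1480.32 / 1702.98 = 0.869.

0.869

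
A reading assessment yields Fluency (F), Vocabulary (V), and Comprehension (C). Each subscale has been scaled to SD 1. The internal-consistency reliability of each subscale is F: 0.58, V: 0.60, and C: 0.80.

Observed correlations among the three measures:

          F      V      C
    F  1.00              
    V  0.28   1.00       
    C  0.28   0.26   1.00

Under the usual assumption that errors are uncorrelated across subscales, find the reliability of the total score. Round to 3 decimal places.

0.780

Var(F+V+C) = 3 + 2·[0.28 + 0.28 + 0.26] = 3 + 1.64 = 4.64.
Because errors are independent across components, Cov(Tᵢ,Tⱼ) = Cov(Xᵢ,Xⱼ); the off-diagonal part of the true-score variance is the same as above.
True-score variance = [0.58 + 0.60 + 0.80] + 1.64 = 1.98 + 1.64 = 3.62.
Reliability = 3.62 / 4.64 = 0.780.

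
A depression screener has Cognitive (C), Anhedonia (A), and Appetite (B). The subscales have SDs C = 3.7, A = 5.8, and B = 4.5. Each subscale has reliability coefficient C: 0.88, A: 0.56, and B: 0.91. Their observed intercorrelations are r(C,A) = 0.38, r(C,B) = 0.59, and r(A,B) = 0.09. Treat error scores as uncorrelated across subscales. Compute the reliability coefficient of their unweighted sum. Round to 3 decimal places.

Var(C+A+B) = 3.7² + 5.8² + 4.5² + 2·[3.7·5.8·0.38 + 3.7·4.5·0.59 + 5.8·4.5·0.09] = 67.58 + 40.6546 = 108.235.
With uncorrelated errors the cross-covariances are all true-score covariance, so they carry over unchanged; only the diagonal terms shrink to ρᵢσᵢ².
True-score variance = [3.7²·0.88 + 5.8²·0.56 + 4.5²·0.91] + 40.6546 = 49.3131 + 40.6546 = 89.9677.
Reliability = 89.9677 / 108.235 = 0.831.

0.831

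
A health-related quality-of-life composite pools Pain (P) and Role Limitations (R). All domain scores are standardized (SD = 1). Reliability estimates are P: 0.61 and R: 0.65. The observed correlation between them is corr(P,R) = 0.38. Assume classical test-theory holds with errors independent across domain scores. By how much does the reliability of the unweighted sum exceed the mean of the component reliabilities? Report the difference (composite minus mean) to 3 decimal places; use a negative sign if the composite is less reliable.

Var(sum) = 2 + 0.76 = 2.76; true-score variance = 1.26 + 0.76 = 2.02; composite reliability = 0.7319.
Mean component reliability = 0.6300.
Difference = 0.7319 − 0.6300 = 0.102.

0.102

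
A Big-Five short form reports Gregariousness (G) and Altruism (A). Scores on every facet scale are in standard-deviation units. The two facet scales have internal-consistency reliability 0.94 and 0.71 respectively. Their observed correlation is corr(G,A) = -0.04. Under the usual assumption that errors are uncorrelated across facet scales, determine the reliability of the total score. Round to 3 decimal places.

Var(G+A) = 2 + 2·[(-0.04)] = 2 − 0.08 = 1.92.
Under uncorrelated errors the observed covariances equal the true-score covariances, so only the own-variance terms attenuate.
True-score variance = [0.94 + 0.71] − 0.08 = 1.65 − 0.08 = 1.57.
Reliability = 1.57 / 1.92 = 0.818.

0.818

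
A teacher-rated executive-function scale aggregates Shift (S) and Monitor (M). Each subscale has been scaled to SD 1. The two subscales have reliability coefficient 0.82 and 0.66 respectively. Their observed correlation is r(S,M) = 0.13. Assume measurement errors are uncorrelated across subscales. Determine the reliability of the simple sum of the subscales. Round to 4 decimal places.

Var(S+M) = 2 + 2·[0.13] = 2 + 0.26 = 2.26.
Under uncorrelated errors the observed covariances equal the true-score covariances, so only the own-variance terms attenuate.
True-score variance = [0.82 + 0.66] + 0.26 = 1.48 + 0.26 = 1.74.
Reliability = 1.74 / 2.26 = 0.7699.

0.7699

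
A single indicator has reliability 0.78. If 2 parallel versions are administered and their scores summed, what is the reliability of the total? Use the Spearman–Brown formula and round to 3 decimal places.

ρ_k = kρ / (1 + (k−1)ρ) = 2·0.78 / (1 + 1·0.78) = 1.560 / 1.780 = 0.876.

0.876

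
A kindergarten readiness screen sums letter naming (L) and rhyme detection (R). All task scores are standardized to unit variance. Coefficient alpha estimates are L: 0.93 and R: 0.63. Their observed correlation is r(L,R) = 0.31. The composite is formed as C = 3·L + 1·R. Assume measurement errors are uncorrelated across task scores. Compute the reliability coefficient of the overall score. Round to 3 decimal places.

0.916

Var(C) = 3² + 1 + 2·[3·0.31] = 10 + 1.86 = 11.86.
With uncorrelated errors the cross-covariances are all true-score covariance, so they carry over unchanged; only the diagonal terms shrink to ρᵢσᵢ².
True-score variance = [3²·0.93 + 0.63] + 1.86 = 9 + 1.86 = 10.86.
Reliability = 10.86 / 11.86 = 0.916.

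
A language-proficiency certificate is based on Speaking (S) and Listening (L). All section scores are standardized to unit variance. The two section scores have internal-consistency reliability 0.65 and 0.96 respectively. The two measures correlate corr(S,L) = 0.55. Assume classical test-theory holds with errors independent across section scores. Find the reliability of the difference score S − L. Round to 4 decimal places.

0.5667

Var(S−L) = 1 + 1 − 2·0.55 = 2 − 1.1 = 0.9.
With uncorrelated errors the cross-covariances are all true-score covariance, so they carry over unchanged; only the diagonal terms shrink to ρᵢσᵢ².
True-score variance = [0.65 + 0.96] − 1.1 = 1.61 − 1.1 = 0.51.
Reliability = 0.51 / 0.9 = 0.5667.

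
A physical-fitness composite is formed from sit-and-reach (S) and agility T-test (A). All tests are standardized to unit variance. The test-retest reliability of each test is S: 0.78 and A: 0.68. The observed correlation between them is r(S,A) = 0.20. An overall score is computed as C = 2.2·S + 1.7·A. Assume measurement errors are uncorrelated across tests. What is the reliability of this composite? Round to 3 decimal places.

0.784

Var(C) = 2.2² + 1.7² + 2·[3.74·0.20] = 7.73 + 1.496 = 9.226.
Because errors are independent across components, Cov(Tᵢ,Tⱼ) = Cov(Xᵢ,Xⱼ); the off-diagonal part of the true-score variance is the same as above.
True-score variance = [2.2²·0.78 + 1.7²·0.68] + 1.496 = 5.7404 + 1.496 = 7.2364.
Reliability = 7.2364 / 9.226 = 0.784.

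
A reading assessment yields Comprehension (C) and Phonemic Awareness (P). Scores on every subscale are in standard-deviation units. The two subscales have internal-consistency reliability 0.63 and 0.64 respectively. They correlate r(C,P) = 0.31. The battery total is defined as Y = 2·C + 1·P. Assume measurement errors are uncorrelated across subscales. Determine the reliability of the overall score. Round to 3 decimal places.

Var(Y) = 2² + 1 + 2·[2·0.31] = 5 + 1.24 = 6.24.
With uncorrelated errors the cross-covariances are all true-score covariance, so they carry over unchanged; only the diagonal terms shrink to ρᵢσᵢ².
True-score variance = [2²·0.63 + 0.64] + 1.24 = 3.16 + 1.24 = 4.4.
Reliability = 4.4 / 6.24 = 0.705.

0.705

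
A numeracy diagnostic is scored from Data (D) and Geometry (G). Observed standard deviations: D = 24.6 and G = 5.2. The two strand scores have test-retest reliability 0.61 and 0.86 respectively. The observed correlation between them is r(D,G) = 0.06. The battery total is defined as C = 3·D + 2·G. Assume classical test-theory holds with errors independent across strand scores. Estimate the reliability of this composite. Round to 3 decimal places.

Var(C) = 3²·24.6² + 2²·5.2² + 2·[6·24.6·5.2·0.06] = 5554.6 + 92.1024 = 5646.7.
Under uncorrelated errors the observed covariances equal the true-score covariances, so only the own-variance terms attenuate.
True-score variance = [3²·24.6²·0.61 + 2²·5.2²·0.86] + 92.1024 = 3415.35 + 92.1024 = 3507.45.
Reliability = 3507.45 / 5646.7 = 0.621.

0.621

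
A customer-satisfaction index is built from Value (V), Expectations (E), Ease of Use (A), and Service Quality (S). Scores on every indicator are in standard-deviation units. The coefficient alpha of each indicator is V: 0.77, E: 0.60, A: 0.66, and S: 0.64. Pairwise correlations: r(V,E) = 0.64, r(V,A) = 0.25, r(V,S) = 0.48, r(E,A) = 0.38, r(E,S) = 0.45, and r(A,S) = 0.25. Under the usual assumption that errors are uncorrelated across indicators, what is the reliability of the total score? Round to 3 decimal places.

0.851

Var(V+E+A+S) = 4 + 2·[0.64 + 0.25 + 0.48 + 0.38 + 0.45 + 0.25] = 4 + 4.9 = 8.9.
Under uncorrelated errors the observed covariances equal the true-score covariances, so only the own-variance terms attenuate.
True-score variance = [0.77 + 0.60 + 0.66 + 0.64] + 4.9 = 2.67 + 4.9 = 7.57.
Reliability = 7.57 / 8.9 = 0.851.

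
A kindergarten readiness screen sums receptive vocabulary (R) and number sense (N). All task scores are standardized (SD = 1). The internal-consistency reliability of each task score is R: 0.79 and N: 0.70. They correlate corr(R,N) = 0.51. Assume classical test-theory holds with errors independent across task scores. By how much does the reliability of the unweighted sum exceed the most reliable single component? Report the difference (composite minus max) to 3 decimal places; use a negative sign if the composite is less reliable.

Var(sum) = 2 + 1.02 = 3.02; true-score variance = 1.49 + 1.02 = 2.51; composite reliability = 0.8311.
Max component reliability = 0.7900.
Difference = 0.8311 − 0.7900 = 0.041.

0.041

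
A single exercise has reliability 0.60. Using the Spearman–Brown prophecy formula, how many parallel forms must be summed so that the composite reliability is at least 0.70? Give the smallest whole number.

k ≥ ρ*(1−ρ₁)/(ρ₁(1−ρ*)) = 0.70·0.40 / (0.60·0.30) = 1.556.
Smallest integer k = 2.

2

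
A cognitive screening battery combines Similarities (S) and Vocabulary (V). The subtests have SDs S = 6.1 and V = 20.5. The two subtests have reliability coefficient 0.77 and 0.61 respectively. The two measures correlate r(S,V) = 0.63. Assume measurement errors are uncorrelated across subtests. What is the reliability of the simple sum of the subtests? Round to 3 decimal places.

0.720

Var(S+V) = 6.1² + 20.5² + 2·[6.1·20.5·0.63] = 457.46 + 157.563 = 615.023.
Because errors are independent across components, Cov(Tᵢ,Tⱼ) = Cov(Xᵢ,Xⱼ); the off-diagonal part of the true-score variance is the same as above.
True-score variance = [6.1²·0.77 + 20.5²·0.61] + 157.563 = 285.004 + 157.563 = 442.567.
Reliability = 442.567 / 615.023 = 0.720.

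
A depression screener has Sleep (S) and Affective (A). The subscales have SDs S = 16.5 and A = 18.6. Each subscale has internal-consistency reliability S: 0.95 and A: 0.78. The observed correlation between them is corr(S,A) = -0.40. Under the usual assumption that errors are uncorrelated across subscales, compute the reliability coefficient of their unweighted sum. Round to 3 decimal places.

Var(S+A) = 16.5² + 18.6² + 2·[16.5·18.6·(-0.40)] = 618.21 − 245.52 = 372.69.
With uncorrelated errors the cross-covariances are all true-score covariance, so they carry over unchanged; only the diagonal terms shrink to ρᵢσᵢ².
True-score variance = [16.5²·0.95 + 18.6²·0.78] − 245.52 = 528.486 − 245.52 = 282.966.
Reliability = 282.966 / 372.69 = 0.759.

0.759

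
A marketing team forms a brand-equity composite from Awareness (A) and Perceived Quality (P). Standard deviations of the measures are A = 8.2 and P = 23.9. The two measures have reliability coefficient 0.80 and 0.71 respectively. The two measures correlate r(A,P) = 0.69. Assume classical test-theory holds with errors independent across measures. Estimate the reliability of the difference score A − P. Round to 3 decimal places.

Var(A−P) = 8.2² + 23.9² − 2·8.2·23.9·0.69 = 638.45 − 270.452 = 367.998.
Under uncorrelated errors the observed covariances equal the true-score covariances, so only the own-variance terms attenuate.
True-score variance = [8.2²·0.80 + 23.9²·0.71] − 270.452 = 459.351 − 270.452 = 188.899.
Reliability = 188.899 / 367.998 = 0.513.

0.513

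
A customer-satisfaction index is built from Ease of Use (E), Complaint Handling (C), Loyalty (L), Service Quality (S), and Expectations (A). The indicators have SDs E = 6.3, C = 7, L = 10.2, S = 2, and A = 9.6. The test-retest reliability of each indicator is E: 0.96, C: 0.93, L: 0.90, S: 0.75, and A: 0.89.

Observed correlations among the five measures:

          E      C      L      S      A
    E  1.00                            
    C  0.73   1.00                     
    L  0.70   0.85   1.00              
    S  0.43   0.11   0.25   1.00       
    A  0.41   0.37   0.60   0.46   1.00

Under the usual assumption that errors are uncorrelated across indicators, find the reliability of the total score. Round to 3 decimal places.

0.968

Var(E+C+L+S+A) = 6.3² + 7² + 10.2² + 2² + 9.6² + 2·[6.3·7·0.73 + 6.3·10.2·0.70 + 6.3·2·0.43 + 6.3·9.6·0.41 + 7·10.2·0.85 + 7·2·0.11 + 7·9.6·0.37 + 10.2·2·0.25 + 10.2·9.6·0.60 + 2·9.6·0.46] = 288.89 + 534.336 = 823.226.
Under uncorrelated errors the observed covariances equal the true-score covariances, so only the own-variance terms attenuate.
True-score variance = [6.3²·0.96 + 7²·0.93 + 10.2²·0.90 + 2²·0.75 + 9.6²·0.89] + 534.336 = 262.331 + 534.336 = 796.666.
Reliability = 796.666 / 823.226 = 0.968.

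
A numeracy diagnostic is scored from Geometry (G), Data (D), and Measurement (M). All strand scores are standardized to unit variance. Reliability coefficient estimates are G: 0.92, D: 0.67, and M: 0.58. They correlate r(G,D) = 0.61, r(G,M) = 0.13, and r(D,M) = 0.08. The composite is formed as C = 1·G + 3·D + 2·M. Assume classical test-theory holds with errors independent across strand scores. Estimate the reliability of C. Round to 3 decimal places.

0.753

Var(C) = 1 + 3² + 2² + 2·[3·0.61 + 2·0.13 + 6·0.08] = 14 + 5.14 = 19.14.
Because errors are independent across components, Cov(Tᵢ,Tⱼ) = Cov(Xᵢ,Xⱼ); the off-diagonal part of the true-score variance is the same as above.
True-score variance = [0.92 + 3²·0.67 + 2²·0.58] + 5.14 = 9.27 + 5.14 = 14.41.
Reliability = 14.41 / 19.14 = 0.753.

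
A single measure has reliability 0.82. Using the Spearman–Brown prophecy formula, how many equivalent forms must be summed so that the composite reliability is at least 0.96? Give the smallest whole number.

k ≥ ρ*(1−ρ₁)/(ρ₁(1−ρ*)) = 0.96·0.18 / (0.82·0.04) = 5.268.
Smallest integer k = 6.

6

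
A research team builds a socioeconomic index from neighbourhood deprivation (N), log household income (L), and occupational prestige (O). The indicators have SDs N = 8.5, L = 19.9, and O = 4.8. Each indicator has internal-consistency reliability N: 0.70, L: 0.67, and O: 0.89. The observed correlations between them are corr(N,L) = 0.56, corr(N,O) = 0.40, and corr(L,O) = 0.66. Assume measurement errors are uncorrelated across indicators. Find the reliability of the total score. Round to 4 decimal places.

Var(N+L+O) = 8.5² + 19.9² + 4.8² + 2·[8.5·19.9·0.56 + 8.5·4.8·0.40 + 19.9·4.8·0.66] = 491.3 + 348.174 = 839.474.
Under uncorrelated errors the observed covariances equal the true-score covariances, so only the own-variance terms attenuate.
True-score variance = [8.5²·0.70 + 19.9²·0.67 + 4.8²·0.89] + 348.174 = 336.407 + 348.174 = 684.582.
Reliability = 684.582 / 839.474 = 0.8155.

0.8155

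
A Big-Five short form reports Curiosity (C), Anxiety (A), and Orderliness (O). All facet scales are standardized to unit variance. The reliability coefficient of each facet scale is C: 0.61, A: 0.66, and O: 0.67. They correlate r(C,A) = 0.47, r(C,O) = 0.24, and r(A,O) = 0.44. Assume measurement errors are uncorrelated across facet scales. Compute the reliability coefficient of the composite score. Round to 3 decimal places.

0.800

Var(C+A+O) = 3 + 2·[0.47 + 0.24 + 0.44] = 3 + 2.3 = 5.3.
Because errors are independent across components, Cov(Tᵢ,Tⱼ) = Cov(Xᵢ,Xⱼ); the off-diagonal part of the true-score variance is the same as above.
True-score variance = [0.61 + 0.66 + 0.67] + 2.3 = 1.94 + 2.3 = 4.24.
Reliability = 4.24 / 5.3 = 0.800.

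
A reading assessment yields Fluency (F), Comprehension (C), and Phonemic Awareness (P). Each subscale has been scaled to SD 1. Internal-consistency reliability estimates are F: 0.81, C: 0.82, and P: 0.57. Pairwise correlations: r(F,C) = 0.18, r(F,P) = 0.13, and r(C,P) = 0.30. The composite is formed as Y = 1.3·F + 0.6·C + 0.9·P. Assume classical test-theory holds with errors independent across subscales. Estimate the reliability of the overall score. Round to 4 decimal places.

0.8052

Var(Y) = 1.3² + 0.6² + 0.9² + 2·[0.78·0.18 + 1.17·0.13 + 0.54·0.30] = 2.86 + 0.909 = 3.769.
Because errors are independent across components, Cov(Tᵢ,Tⱼ) = Cov(Xᵢ,Xⱼ); the off-diagonal part of the true-score variance is the same as above.
True-score variance = [1.3²·0.81 + 0.6²·0.82 + 0.9²·0.57] + 0.909 = 2.1258 + 0.909 = 3.0348.
Reliability = 3.0348 / 3.769 = 0.8052.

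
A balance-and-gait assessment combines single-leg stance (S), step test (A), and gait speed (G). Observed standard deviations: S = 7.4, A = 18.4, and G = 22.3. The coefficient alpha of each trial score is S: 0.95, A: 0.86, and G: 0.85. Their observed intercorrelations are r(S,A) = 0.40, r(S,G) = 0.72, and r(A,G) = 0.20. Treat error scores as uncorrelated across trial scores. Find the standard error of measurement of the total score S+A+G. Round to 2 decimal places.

Var(total) = 890.61 + 510.685 = 1401.29.
True-score variance = 765.88 + 510.685 = 1276.56, so reliability = 0.9110.
Error variance = 1401.29 − 1276.56 = 124.73; SEM = √124.73 = 11.17.

11.17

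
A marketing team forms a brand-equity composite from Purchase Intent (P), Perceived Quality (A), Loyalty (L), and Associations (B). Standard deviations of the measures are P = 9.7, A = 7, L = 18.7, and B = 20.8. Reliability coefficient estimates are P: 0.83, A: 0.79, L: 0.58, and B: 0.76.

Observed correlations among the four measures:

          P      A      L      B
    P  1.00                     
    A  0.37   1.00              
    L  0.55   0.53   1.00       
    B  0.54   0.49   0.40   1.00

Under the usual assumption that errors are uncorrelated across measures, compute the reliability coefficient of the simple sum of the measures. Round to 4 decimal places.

0.8605

Var(P+A+L+B) = 9.7² + 7² + 18.7² + 20.8² + 2·[9.7·7·0.37 + 9.7·18.7·0.55 + 9.7·20.8·0.54 + 7·18.7·0.53 + 7·20.8·0.49 + 18.7·20.8·0.40] = 925.42 + 1060.29 = 1985.71.
Under uncorrelated errors the observed covariances equal the true-score covariances, so only the own-variance terms attenuate.
True-score variance = [9.7²·0.83 + 7²·0.79 + 18.7²·0.58 + 20.8²·0.76] + 1060.29 = 648.431 + 1060.29 = 1708.72.
Reliability = 1708.72 / 1985.71 = 0.8605.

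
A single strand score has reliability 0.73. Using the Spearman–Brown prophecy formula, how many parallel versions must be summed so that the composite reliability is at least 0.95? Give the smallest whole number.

k ≥ ρ*(1−ρ₁)/(ρ₁(1−ρ*)) = 0.95·0.27 / (0.73·0.05) = 7.027.
Smallest integer k = 8.

8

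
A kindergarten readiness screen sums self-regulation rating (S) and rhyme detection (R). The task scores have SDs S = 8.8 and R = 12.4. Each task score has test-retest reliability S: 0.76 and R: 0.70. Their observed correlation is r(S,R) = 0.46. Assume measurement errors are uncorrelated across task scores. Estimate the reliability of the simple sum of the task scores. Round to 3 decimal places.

0.805

Var(S+R) = 8.8² + 12.4² + 2·[8.8·12.4·0.46] = 231.2 + 100.39 = 331.59.
With uncorrelated errors the cross-covariances are all true-score covariance, so they carry over unchanged; only the diagonal terms shrink to ρᵢσᵢ².
True-score variance = [8.8²·0.76 + 12.4²·0.70] + 100.39 = 166.486 + 100.39 = 266.877.
Reliability = 266.877 / 331.59 = 0.805.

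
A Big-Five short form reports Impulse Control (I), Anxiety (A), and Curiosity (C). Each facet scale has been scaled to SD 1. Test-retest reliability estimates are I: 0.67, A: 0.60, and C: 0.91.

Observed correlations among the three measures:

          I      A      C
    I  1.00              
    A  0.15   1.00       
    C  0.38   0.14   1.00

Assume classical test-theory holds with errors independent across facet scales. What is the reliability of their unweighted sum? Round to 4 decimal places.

0.8111

Var(I+A+C) = 3 + 2·[0.15 + 0.38 + 0.14] = 3 + 1.34 = 4.34.
Because errors are independent across components, Cov(Tᵢ,Tⱼ) = Cov(Xᵢ,Xⱼ); the off-diagonal part of the true-score variance is the same as above.
True-score variance = [0.67 + 0.60 + 0.91] + 1.34 = 2.18 + 1.34 = 3.52.
Reliability = 3.52 / 4.34 = 0.8111.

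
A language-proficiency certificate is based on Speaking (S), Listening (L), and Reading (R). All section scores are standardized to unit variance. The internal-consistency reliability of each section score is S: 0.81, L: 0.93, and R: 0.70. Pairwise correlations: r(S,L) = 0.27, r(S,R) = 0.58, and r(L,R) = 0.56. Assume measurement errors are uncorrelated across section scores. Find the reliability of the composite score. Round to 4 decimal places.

0.9038

Var(S+L+R) = 3 + 2·[0.27 + 0.58 + 0.56] = 3 + 2.82 = 5.82.
With uncorrelated errors the cross-covariances are all true-score covariance, so they carry over unchanged; only the diagonal terms shrink to ρᵢσᵢ².
True-score variance = [0.81 + 0.93 + 0.70] + 2.82 = 2.44 + 2.82 = 5.26.
Reliability = 5.26 / 5.82 = 0.9038.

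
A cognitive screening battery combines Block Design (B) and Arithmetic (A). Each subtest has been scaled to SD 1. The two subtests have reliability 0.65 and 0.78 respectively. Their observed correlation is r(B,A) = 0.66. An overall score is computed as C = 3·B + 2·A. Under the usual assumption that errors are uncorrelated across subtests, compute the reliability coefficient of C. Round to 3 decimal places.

Var(C) = 3² + 2² + 2·[6·0.66] = 13 + 7.92 = 20.92.
Under uncorrelated errors the observed covariances equal the true-score covariances, so only the own-variance terms attenuate.
True-score variance = [3²·0.65 + 2²·0.78] + 7.92 = 8.97 + 7.92 = 16.89.
Reliability = 16.89 / 20.92 = 0.807.

0.807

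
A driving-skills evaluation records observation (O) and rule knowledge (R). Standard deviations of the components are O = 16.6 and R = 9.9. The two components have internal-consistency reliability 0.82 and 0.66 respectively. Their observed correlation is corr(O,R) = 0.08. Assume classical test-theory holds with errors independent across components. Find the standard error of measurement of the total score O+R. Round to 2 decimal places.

9.11

Var(total) = 373.57 + 26.2944 = 399.864.
True-score variance = 290.646 + 26.2944 = 316.94, so reliability = 0.7926.
Error variance = 399.864 − 316.94 = 82.9242; SEM = √82.9242 = 9.11.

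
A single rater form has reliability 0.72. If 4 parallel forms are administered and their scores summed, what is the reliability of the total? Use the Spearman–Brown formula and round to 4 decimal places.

0.9114

ρ_k = kρ / (1 + (k−1)ρ) = 4·0.72 / (1 + 3·0.72) = 2.880 / 3.160 = 0.9114.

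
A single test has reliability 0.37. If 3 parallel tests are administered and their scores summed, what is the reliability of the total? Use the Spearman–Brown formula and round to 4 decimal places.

0.6379

ρ_k = kρ / (1 + (k−1)ρ) = 3·0.37 / (1 + 2·0.37) = 1.110 / 1.740 = 0.6379.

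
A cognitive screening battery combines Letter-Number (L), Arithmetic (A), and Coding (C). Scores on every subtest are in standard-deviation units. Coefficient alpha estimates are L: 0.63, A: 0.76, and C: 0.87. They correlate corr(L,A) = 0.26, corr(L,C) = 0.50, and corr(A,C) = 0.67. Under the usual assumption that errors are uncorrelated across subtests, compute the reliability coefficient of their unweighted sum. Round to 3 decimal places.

0.874

Var(L+A+C) = 3 + 2·[0.26 + 0.50 + 0.67] = 3 + 2.86 = 5.86.
Because errors are independent across components, Cov(Tᵢ,Tⱼ) = Cov(Xᵢ,Xⱼ); the off-diagonal part of the true-score variance is the same as above.
True-score variance = [0.63 + 0.76 + 0.87] + 2.86 = 2.26 + 2.86 = 5.12.
Reliability = 5.12 / 5.86 = 0.874.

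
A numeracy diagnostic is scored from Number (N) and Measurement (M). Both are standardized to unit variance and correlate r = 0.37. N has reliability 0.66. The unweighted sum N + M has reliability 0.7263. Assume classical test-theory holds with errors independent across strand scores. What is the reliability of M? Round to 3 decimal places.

0.590

Var(N+M) = 2 + 2·0.37 = 2.740.
True-score variance = ρ_N + ρ_M + 2·0.37, so 0.7263 = (0.66 + ρ_M + 0.74) / 2.740.
ρ_M = 0.7263·2.740 − 0.66 − 0.74 = 0.590.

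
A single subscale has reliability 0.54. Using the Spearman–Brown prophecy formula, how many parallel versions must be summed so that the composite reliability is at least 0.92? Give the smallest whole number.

k ≥ ρ*(1−ρ₁)/(ρ₁(1−ρ*)) = 0.92·0.46 / (0.54·0.08) = 9.796.
Smallest integer k = 10.

10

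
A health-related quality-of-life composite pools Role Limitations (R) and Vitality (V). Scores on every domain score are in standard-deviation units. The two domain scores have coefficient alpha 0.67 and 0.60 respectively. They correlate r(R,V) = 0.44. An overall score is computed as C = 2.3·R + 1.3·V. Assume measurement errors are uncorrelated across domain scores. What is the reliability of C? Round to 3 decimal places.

Var(C) = 2.3² + 1.3² + 2·[2.99·0.44] = 6.98 + 2.6312 = 9.6112.
Under uncorrelated errors the observed covariances equal the true-score covariances, so only the own-variance terms attenuate.
True-score variance = [2.3²·0.67 + 1.3²·0.60] + 2.6312 = 4.5583 + 2.6312 = 7.1895.
Reliability = 7.1895 / 9.6112 = 0.748.

0.748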